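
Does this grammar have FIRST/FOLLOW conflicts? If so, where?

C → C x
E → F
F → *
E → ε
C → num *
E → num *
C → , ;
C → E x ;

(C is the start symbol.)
A FIRST/FOLLOW conflict occurs when a non-terminal N has a nullable alternative N → β (β ⇒* ε) and another alternative N → α with FIRST(α) ∩ FOLLOW(N) ≠ ∅: on such a lookahead the parser cannot decide between expanding α and letting N vanish via β.

Nullable non-terminals: E.
FIRST sets used below: FIRST(F) = { '*' }

E: nullable alternative(s) E → ε; FOLLOW(E) = { 'x' }
  E → F: FIRST \ {ε} = { '*' } — disjoint from FOLLOW(E)
  E → ε: FIRST \ {ε} = { } — this is the only nullable alternative, skip
  E → num *: FIRST \ {ε} = { 'num' } — disjoint from FOLLOW(E)

C, F have no nullable alternative, so no FIRST/FOLLOW check is needed there.

No FIRST/FOLLOW conflicts found.

Answer: No FIRST/FOLLOW conflicts.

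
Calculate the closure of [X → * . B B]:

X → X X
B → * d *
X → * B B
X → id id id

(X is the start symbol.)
{ [B → . * d *], [X → * . B B] }

To compute CLOSURE, for each item [A → α.Bβ] where B is a non-terminal, add [B → .γ] for all productions B → γ; repeat for the newly added items until nothing changes.

Start with: [X → * . B B]
  [X → * . B B] has the dot before B: add [B → . * d *]
No further items can be added.

CLOSURE = { [B → . * d *], [X → * . B B] }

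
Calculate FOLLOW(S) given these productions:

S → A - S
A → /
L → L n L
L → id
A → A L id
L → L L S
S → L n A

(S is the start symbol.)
{ $, '/', 'id', 'n' }

To compute FOLLOW(S), find every occurrence of S on a right-hand side N → α S β: add FIRST(β) \ {ε}, and if β is empty or nullable also add FOLLOW(N). Iterate to a fixed point.

S is the start symbol, so $ ∈ FOLLOW(S).
In S → A - S: S is at the end; this adds FOLLOW(S) to itself — nothing new
In L → L L S: S is at the end, add FOLLOW(L)

The FOLLOW sets referred to above (computed the same way, to a fixed point):
  FOLLOW(L) = { '/', 'id', 'n' }

Taking the union: FOLLOW(S) = { $, '/', 'id', 'n' }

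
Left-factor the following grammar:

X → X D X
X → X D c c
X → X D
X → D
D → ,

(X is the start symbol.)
X → X D X'
X' → X
X' → c c
X' → ε
X → D
D → ,

Left-factoring transforms A → αβ₁ | αβ₂ into A → αA' and A' → β₁ | β₂
(α is the longest common prefix among the alternatives). Repeat until
no nonterminal has two alternatives with a common prefix.

Round 1: X has alternatives sharing prefix 'X D'. Introduce X': X → X D X'
  Add: X' → X
  Add: X' → c c
  Add: X' → ε

No remaining common prefixes — done.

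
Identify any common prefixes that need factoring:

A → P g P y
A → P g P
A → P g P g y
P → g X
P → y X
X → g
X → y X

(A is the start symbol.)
Left-factoring is needed when two productions for the same non-terminal
share a common prefix on the right-hand side.

Productions for A:
  A → P g P y
  A → P g P
  A → P g P g y
Productions for P:
  P → g X
  P → y X
Productions for X:
  X → g
  X → y X

Found common prefix 'P g P' in productions for A

Answer: Yes, A has productions with common prefix 'P g P'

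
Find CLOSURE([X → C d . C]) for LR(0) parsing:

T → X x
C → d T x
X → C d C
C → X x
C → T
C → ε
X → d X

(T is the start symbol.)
To compute CLOSURE, for each item [A → α.Bβ] where B is a non-terminal, add [B → .γ] for all productions B → γ; repeat for the newly added items until nothing changes.

Start with: [X → C d . C]
  [X → C d . C] has the dot before C: add [C → . d T x], [C → . X x], [C → . T], [C → .]
  [C → . X x] has the dot before X: add [X → . C d C], [X → . d X]
  [C → . T] has the dot before T: add [T → . X x]
No further items can be added.

CLOSURE = { [C → . T], [C → . X x], [C → . d T x], [C → .], [T → . X x], [X → . C d C], [X → . d X], [X → C d . C] }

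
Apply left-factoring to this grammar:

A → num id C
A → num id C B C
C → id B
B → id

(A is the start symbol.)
Left-factoring transforms A → αβ₁ | αβ₂ into A → αA' and A' → β₁ | β₂
(α is the longest common prefix among the alternatives). Repeat until
no nonterminal has two alternatives with a common prefix.

Round 1: A has alternatives sharing prefix 'num id C'. Introduce A': A → num id C A'
  Add: A' → ε
  Add: A' → B C

No remaining common prefixes — done.

Resulting grammar:
A → num id C A'
A' → ε
A' → B C
C → id B
B → id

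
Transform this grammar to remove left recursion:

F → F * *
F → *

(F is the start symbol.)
F → * F'
F' → * * F'
F' → ε

F is directly left-recursive. The standard transformation for
  A → A α₁ | ... | A α_m | β₁ | ... | β_n
is
  A  → β₁ A' | ... | β_n A'
  A' → α₁ A' | ... | α_m A' | ε

F → * becomes F → * F'
F → F * * becomes F' → * * F'
Add F' → ε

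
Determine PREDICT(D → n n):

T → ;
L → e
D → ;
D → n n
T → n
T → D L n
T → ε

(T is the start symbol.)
PREDICT(D → n n) = (FIRST(RHS) \ {ε}) ∪ (FOLLOW(D) if ε ∈ FIRST(RHS), i.e. RHS ⇒* ε)
FIRST(n n) = { 'n' }
ε ∉ FIRST(n n), so FOLLOW(D) is not added.
PREDICT(D → n n) = { 'n' }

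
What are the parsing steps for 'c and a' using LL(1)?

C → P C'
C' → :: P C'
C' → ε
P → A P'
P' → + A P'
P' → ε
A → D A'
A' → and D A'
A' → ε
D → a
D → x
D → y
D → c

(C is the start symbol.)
LL(1) parsing maintains a stack (initially the start symbol over $) and the input. At each step: if the stack top is a terminal, match it against the current input token; if it is a non-terminal N, replace it with the RHS of M[N, lookahead] (the unique production whose predict set contains the lookahead).

Stack is shown with the top on the left.

Stack             Input      Action
-----------------------------------
C $               c and a $  output C → P C'
P C' $            c and a $  output P → A P'
A P' C' $         c and a $  output A → D A'
D A' P' C' $      c and a $  output D → c
c A' P' C' $      c and a $  match 'c'
A' P' C' $        and a $    output A' → and D A'
and D A' P' C' $  and a $    match 'and'
D A' P' C' $      a $        output D → a
a A' P' C' $      a $        match 'a'
A' P' C' $        $          output A' → ε
P' C' $           $          output P' → ε
C' $              $          output C' → ε
$                 $          accept

The string is accepted.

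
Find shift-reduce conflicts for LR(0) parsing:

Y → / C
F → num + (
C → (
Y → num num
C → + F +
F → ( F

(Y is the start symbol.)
Augment with Y' → Y and build the canonical LR(0) collection (I0 = CLOSURE({[Y' → . Y]}), then GOTO on every symbol after a dot until no new states appear). It has 15 states:
  I0: { [Y → . / C], [Y → . num num], [Y' → . Y] }  — shift
  I1: { [C → . (], [C → . + F +], [Y → / . C] }  — shift
  I2: { [Y' → Y .] }  — accept
  I3: { [Y → num . num] }  — shift
  I4: { [Y → num num .] }  — reduce
  I5: { [C → ( .] }  — reduce
  I6: { [C → + . F +], [F → . ( F], [F → . num + (] }  — shift
  I7: { [Y → / C .] }  — reduce
  I8: { [F → ( . F], [F → . ( F], [F → . num + (] }  — shift
  I9: { [C → + F . +] }  — shift
  I10: { [F → num . + (] }  — shift
  I11: { [F → num + . (] }  — shift
  I12: { [F → num + ( .] }  — reduce
  I13: { [C → + F + .] }  — reduce
  I14: { [F → ( F .] }  — reduce

No state contains both a complete item and a shift item.

Answer: No shift-reduce conflicts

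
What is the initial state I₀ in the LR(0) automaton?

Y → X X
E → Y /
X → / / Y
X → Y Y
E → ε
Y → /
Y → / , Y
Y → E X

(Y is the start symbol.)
First, augment the grammar with Y' → Y
I₀ = CLOSURE({ [Y' → . Y] }):
  [Y' → . Y] has the dot before Y: add [Y → . X X], [Y → . /], [Y → . / , Y], [Y → . E X]
  [Y → . X X] has the dot before X: add [X → . / / Y], [X → . Y Y]
  [Y → . E X] has the dot before E: add [E → . Y /], [E → .]
No further items can be added.

I₀ = { [E → . Y /], [E → .], [X → . / / Y], [X → . Y Y], [Y → . / , Y], [Y → . /], [Y → . E X], [Y → . X X], [Y' → . Y] }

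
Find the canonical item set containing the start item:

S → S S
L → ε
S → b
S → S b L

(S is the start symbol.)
First, augment the grammar with S' → S
I₀ = CLOSURE({ [S' → . S] }):
  [S' → . S] has the dot before S: add [S → . S S], [S → . b], [S → . S b L]
No further items can be added.

I₀ = { [S → . S S], [S → . S b L], [S → . b], [S' → . S] }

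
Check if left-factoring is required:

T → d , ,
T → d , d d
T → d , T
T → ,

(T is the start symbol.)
Left-factoring is needed when two productions for the same non-terminal
share a common prefix on the right-hand side.

Productions for T:
  T → d , ,
  T → d , d d
  T → d , T
  T → ,

Found common prefix 'd ,' in productions for T

Answer: Yes, T has productions with common prefix 'd ,'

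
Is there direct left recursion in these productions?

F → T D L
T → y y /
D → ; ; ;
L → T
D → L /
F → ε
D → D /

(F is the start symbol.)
Yes, D is left-recursive

F → T D L: starts with T
T → y y /: starts with y
D → ; ; ;: starts with ';'
L → T: starts with T
D → L /: starts with L
F → ε: starts with ε
D → D /: LEFT RECURSIVE (starts with D)

The grammar has direct left recursion on: D.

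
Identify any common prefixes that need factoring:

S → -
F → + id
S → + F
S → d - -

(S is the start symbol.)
No, left-factoring is not needed

Left-factoring is needed when two productions for the same non-terminal
share a common prefix on the right-hand side.

Productions for S:
  S → -
  S → + F
  S → d - -

No common prefixes found.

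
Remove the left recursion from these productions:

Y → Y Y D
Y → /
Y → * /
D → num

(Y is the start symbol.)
Y is directly left-recursive. The standard transformation for
  A → A α₁ | ... | A α_m | β₁ | ... | β_n
is
  A  → β₁ A' | ... | β_n A'
  A' → α₁ A' | ... | α_m A' | ε

Y → / becomes Y → / Y'
Y → * / becomes Y → * / Y'
Y → Y Y D becomes Y' → Y D Y'
Add Y' → ε

Productions for other non-terminals are unchanged:
  D → num

Resulting grammar:
Y → / Y'
Y → * / Y'
Y' → Y D Y'
Y' → ε
D → num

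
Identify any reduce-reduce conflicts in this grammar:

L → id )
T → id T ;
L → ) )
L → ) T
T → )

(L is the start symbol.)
Yes — I5: [L → ) ) .] vs [T → ) .]

A reduce-reduce conflict occurs when an LR(0) state has two complete items [A → α .] and [B → β .] — both call for a reduction, and with no lookahead the parser cannot choose between them.

Augment with L' → L and build the canonical LR(0) collection (I0 = CLOSURE({[L' → . L]}), then GOTO on every symbol after a dot until no new states appear). It has 11 states:
  I0: { [L → . ) )], [L → . ) T], [L → . id )], [L' → . L] }  — shift
  I1: { [L → ) . )], [L → ) . T], [T → . )], [T → . id T ;] }  — shift
  I2: { [L' → L .] }  — accept
  I3: { [L → id . )] }  — shift
  I4: { [L → id ) .] }  — reduce
  I5: { [L → ) ) .], [T → ) .] }  — 2 reduces
  I6: { [L → ) T .] }  — reduce
  I7: { [T → . )], [T → . id T ;], [T → id . T ;] }  — shift
  I8: { [T → ) .] }  — reduce
  I9: { [T → id T . ;] }  — shift
  I10: { [T → id T ; .] }  — reduce

I5 contains complete items [L → ) ) .], [T → ) .] — reduce-reduce conflict.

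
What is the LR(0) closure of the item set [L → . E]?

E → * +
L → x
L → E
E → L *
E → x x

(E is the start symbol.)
{ [E → . * +], [E → . L *], [E → . x x], [L → . E], [L → . x] }

Start with: [L → . E]
  [L → . E] has the dot before E: add [E → . * +], [E → . L *], [E → . x x]
  [E → . L *] has the dot before L: add [L → . x]
No further items can be added.

CLOSURE = { [E → . * +], [E → . L *], [E → . x x], [L → . E], [L → . x] }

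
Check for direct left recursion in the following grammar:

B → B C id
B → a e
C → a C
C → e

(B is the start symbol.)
Yes, B is left-recursive

Direct left recursion occurs when N → N α for some non-terminal N (the right-hand side begins with the left-hand side itself).

B → B C id: LEFT RECURSIVE (starts with B)
B → a e: starts with a
C → a C: starts with a
C → e: starts with e

The grammar has direct left recursion on: B.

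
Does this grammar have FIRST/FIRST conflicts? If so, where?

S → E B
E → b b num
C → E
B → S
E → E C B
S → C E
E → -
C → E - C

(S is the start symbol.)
A FIRST/FIRST conflict occurs when two productions N → α and N → β for the same non-terminal have FIRST(α) ∩ FIRST(β) ≠ ∅ (with ε ∈ FIRST of a nullable right-hand side, so two nullable alternatives also conflict).

FIRST sets of the non-terminals at (or reachable through a nullable prefix from) the front of some alternative:
  FIRST(E) = { '-', 'b' }
  FIRST(C) = { '-', 'b' }

Productions for S:
  S → E B: FIRST = { '-', 'b' }
  S → C E: FIRST = { '-', 'b' }
Productions for E:
  E → b b num: FIRST = { 'b' }
  E → E C B: FIRST = { '-', 'b' }
  E → -: FIRST = { '-' }
Productions for C:
  C → E: FIRST = { '-', 'b' }
  C → E - C: FIRST = { '-', 'b' }
B has only one production, so no FIRST/FIRST conflict is possible there.

Conflict for S: S → E B and S → C E
  Overlap: { '-', 'b' }
Conflict for E: E → b b num and E → E C B
  Overlap: { 'b' }
Conflict for E: E → E C B and E → -
  Overlap: { '-' }
Conflict for C: C → E and C → E - C
  Overlap: { '-', 'b' }

Answer: Yes. S → E B / S → C E on { '-', 'b' }; E → b b num / E → E C B on { 'b' }; E → E C B / E → '-' on { '-' }; C → E / C → E '-' C on { '-', 'b' }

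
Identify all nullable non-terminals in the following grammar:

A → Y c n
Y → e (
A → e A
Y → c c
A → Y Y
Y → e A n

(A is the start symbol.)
A non-terminal is nullable if it can derive ε (the empty string): either it has an ε-production, or it has a production whose right-hand side consists entirely of nullable non-terminals.

There are no ε-productions, so no non-terminal can derive ε.
No non-terminals are nullable.

Answer: None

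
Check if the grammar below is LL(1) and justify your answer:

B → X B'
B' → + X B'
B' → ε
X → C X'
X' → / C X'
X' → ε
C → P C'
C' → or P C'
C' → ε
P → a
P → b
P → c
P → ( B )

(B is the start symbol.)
A grammar is LL(1) if for each non-terminal N with multiple productions, the predict sets of those productions are pairwise disjoint, where PREDICT(N → α) = (FIRST(α) \ {ε}) ∪ (FOLLOW(N) if α ⇒* ε).

Relevant sets:
  FOLLOW(B') = { $, ')' }
  FOLLOW(X') = { $, ')', '+' }
  FOLLOW(C') = { $, ')', '+', '/' }

For B':
  PREDICT(B' → '+' X B') = { '+' }
  PREDICT(B' → ε) = { $, ')' }
For X':
  PREDICT(X' → '/' C X') = { '/' }
  PREDICT(X' → ε) = { $, ')', '+' }
For C':
  PREDICT(C' → or P C') = { 'or' }
  PREDICT(C' → ε) = { $, ')', '+', '/' }
For P:
  PREDICT(P → a) = { 'a' }
  PREDICT(P → b) = { 'b' }
  PREDICT(P → c) = { 'c' }
  PREDICT(P → '(' B ')') = { '(' }
B, X, C have a single production, so nothing to check there.

All predict sets are disjoint. The grammar IS LL(1).

Answer: Yes, the grammar is LL(1).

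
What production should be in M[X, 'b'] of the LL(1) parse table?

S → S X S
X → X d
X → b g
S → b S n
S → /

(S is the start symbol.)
X → X d, X → b g

To find M[X, 'b'], we find productions for X where 'b' is in the predict set (PREDICT(N → α) = (FIRST(α) \ {ε}) ∪ (FOLLOW(N) if α ⇒* ε)).

Relevant sets:
  FIRST(X) = { 'b' }

X → X d: PREDICT = { 'b' }
  'b' is in predict set, so this production goes in M[X, 'b']
X → b g: PREDICT = { 'b' }
  'b' is in predict set, so this production goes in M[X, 'b']

M[X, 'b'] = X → X d, X → b g  (a multiply-defined cell — the grammar is not LL(1))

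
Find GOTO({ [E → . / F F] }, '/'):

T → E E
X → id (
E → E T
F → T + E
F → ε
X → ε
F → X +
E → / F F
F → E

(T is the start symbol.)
{ [E → . / F F], [E → . E T], [E → / . F F], [F → . E], [F → . T + E], [F → . X +], [F → .], [T → . E E], [X → . id (], [X → .] }

GOTO(I, '/') = CLOSURE({ [A → αX.β] : [A → α.Xβ] ∈ I, X = '/' })

Items with dot before '/', with the dot advanced:
  [E → . / F F] → [E → / . F F]
Closure of the advanced items:
  [E → / . F F] has the dot before F: add [F → . T + E], [F → .], [F → . X +], [F → . E]
  [F → . T + E] has the dot before T: add [T → . E E]
  [F → . X +] has the dot before X: add [X → . id (], [X → .]
  [F → . E] has the dot before E: add [E → . E T], [E → . / F F]

GOTO = { [E → . / F F], [E → . E T], [E → / . F F], [F → . E], [F → . T + E], [F → . X +], [F → .], [T → . E E], [X → . id (], [X → .] }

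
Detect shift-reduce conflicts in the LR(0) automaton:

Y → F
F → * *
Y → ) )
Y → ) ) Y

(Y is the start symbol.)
Yes — I6: [Y → ) ) .] vs [F → . * *]

Augment with Y' → Y and build the canonical LR(0) collection (I0 = CLOSURE({[Y' → . Y]}), then GOTO on every symbol after a dot until no new states appear). It has 8 states:
  I0: { [F → . * *], [Y → . ) ) Y], [Y → . ) )], [Y → . F], [Y' → . Y] }  — shift
  I1: { [Y → ) . ) Y], [Y → ) . )] }  — shift
  I2: { [F → * . *] }  — shift
  I3: { [Y → F .] }  — reduce
  I4: { [Y' → Y .] }  — accept
  I5: { [F → * * .] }  — reduce
  I6: { [F → . * *], [Y → ) ) . Y], [Y → ) ) .], [Y → . ) ) Y], [Y → . ) )], [Y → . F] }  — shift, reduce
  I7: { [Y → ) ) Y .] }  — reduce

I6 contains reduce item [Y → ) ) .] and shift items [F → . * *], [Y → . ) )], [Y → . ) ) Y] — shift-reduce conflict.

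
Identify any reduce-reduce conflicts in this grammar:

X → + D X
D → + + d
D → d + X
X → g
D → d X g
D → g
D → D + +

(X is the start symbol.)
Yes — I13: [D → g .] vs [X → g .]

A reduce-reduce conflict occurs when an LR(0) state has two complete items [A → α .] and [B → β .] — both call for a reduction, and with no lookahead the parser cannot choose between them.

Augment with X' → X and build the canonical LR(0) collection (I0 = CLOSURE({[X' → . X]}), then GOTO on every symbol after a dot until no new states appear). It has 20 states:
  I0: { [X → . + D X], [X → . g], [X' → . X] }  — shift
  I1: { [D → . + + d], [D → . D + +], [D → . d + X], [D → . d X g], [D → . g], [X → + . D X] }  — shift
  I2: { [X' → X .] }  — accept
  I3: { [X → g .] }  — reduce
  I4: { [D → + . + d] }  — shift
  I5: { [D → D . + +], [X → + D . X], [X → . + D X], [X → . g] }  — shift
  I6: { [D → d . + X], [D → d . X g], [X → . + D X], [X → . g] }  — shift
  I7: { [D → g .] }  — reduce
  I8: { [D → . + + d], [D → . D + +], [D → . d + X], [D → . d X g], [D → . g], [D → d + . X], [X → + . D X], [X → . + D X], [X → . g] }  — shift
  I9: { [D → d X . g] }  — shift
  I10: { [D → d X g .] }  — reduce
  I11: { [D → + . + d], [D → . + + d], [D → . D + +], [D → . d + X], [D → . d X g], [D → . g], [X → + . D X] }  — shift
  I12: { [D → d + X .] }  — reduce
  I13: { [D → g .], [X → g .] }  — 2 reduces
  I14: { [D → + + . d], [D → + . + d] }  — shift
  I15: { [D → + + . d] }  — shift
  I16: { [D → + + d .] }  — reduce
  I17: { [D → . + + d], [D → . D + +], [D → . d + X], [D → . d X g], [D → . g], [D → D + . +], [X → + . D X] }  — shift
  I18: { [X → + D X .] }  — reduce
  I19: { [D → + . + d], [D → D + + .] }  — shift, reduce

I13 contains complete items [D → g .], [X → g .] — reduce-reduce conflict.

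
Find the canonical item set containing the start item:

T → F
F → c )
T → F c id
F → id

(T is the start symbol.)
{ [F → . c )], [F → . id], [T → . F c id], [T → . F], [T' → . T] }

First, augment the grammar with T' → T
I₀ = CLOSURE({ [T' → . T] }):
  [T' → . T] has the dot before T: add [T → . F], [T → . F c id]
  [T → . F] has the dot before F: add [F → . c )], [F → . id]
No further items can be added.

I₀ = { [F → . c )], [F → . id], [T → . F c id], [T → . F], [T' → . T] }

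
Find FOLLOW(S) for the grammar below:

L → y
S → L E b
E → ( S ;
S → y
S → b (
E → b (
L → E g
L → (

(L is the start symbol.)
In E → ( S ;: S is followed by ';', add FIRST(';') \ {ε} = { ';' }

Taking the union: FOLLOW(S) = { ';' }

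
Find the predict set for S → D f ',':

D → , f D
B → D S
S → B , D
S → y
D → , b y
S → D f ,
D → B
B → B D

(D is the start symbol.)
PREDICT(S → D f ',') = (FIRST(RHS) \ {ε}) ∪ (FOLLOW(S) if ε ∈ FIRST(RHS), i.e. RHS ⇒* ε)
FIRST(D) = { ',' }
FIRST(D f ',') = { ',' }
ε ∉ FIRST(D f ','), so FOLLOW(S) is not added.
PREDICT(S → D f ',') = { ',' }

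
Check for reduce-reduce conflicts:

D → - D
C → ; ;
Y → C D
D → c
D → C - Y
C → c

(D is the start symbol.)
Yes — I5: [C → c .] vs [D → c .]

A reduce-reduce conflict occurs when an LR(0) state has two complete items [A → α .] and [B → β .] — both call for a reduction, and with no lookahead the parser cannot choose between them.

Augment with D' → D and build the canonical LR(0) collection (I0 = CLOSURE({[D' → . D]}), then GOTO on every symbol after a dot until no new states appear). It has 13 states:
  I0: { [C → . ; ;], [C → . c], [D → . - D], [D → . C - Y], [D → . c], [D' → . D] }  — shift
  I1: { [C → . ; ;], [C → . c], [D → - . D], [D → . - D], [D → . C - Y], [D → . c] }  — shift
  I2: { [C → ; . ;] }  — shift
  I3: { [D → C . - Y] }  — shift
  I4: { [D' → D .] }  — accept
  I5: { [C → c .], [D → c .] }  — 2 reduces
  I6: { [C → . ; ;], [C → . c], [D → C - . Y], [Y → . C D] }  — shift
  I7: { [C → . ; ;], [C → . c], [D → . - D], [D → . C - Y], [D → . c], [Y → C . D] }  — shift
  I8: { [D → C - Y .] }  — reduce
  I9: { [C → c .] }  — reduce
  I10: { [Y → C D .] }  — reduce
  I11: { [C → ; ; .] }  — reduce
  I12: { [D → - D .] }  — reduce

I5 contains complete items [C → c .], [D → c .] — reduce-reduce conflict.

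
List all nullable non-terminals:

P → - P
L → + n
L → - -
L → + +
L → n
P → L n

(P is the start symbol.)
A non-terminal is nullable if it can derive ε (the empty string): either it has an ε-production, or it has a production whose right-hand side consists entirely of nullable non-terminals.

There are no ε-productions, so no non-terminal can derive ε.
No non-terminals are nullable.

Answer: None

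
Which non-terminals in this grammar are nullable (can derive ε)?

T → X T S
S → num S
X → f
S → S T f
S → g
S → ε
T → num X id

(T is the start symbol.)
{ 'S' }

A non-terminal is nullable if it can derive ε (the empty string): either it has an ε-production, or it has a production whose right-hand side consists entirely of nullable non-terminals.

ε-productions: S → ε
So S is immediately nullable.
No further non-terminal can be added: every production for the remaining non-terminals contains a terminal or a non-nullable non-terminal.
Nullable = { 'S' }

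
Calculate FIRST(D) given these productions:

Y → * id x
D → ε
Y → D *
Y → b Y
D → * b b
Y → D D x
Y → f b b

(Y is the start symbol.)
{ '*', ε }

To compute FIRST(D), examine every production with D on the left-hand side, reading each right-hand side left to right until a non-nullable symbol is reached.

From D → ε:
  - ε-production, so ε ∈ FIRST(D)
From D → * b b:
  - '*' is a terminal: add '*' and stop

Collecting: FIRST(D) = { '*', ε }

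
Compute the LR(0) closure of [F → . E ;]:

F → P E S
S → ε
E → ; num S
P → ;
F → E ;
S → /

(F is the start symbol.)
To compute CLOSURE, for each item [A → α.Bβ] where B is a non-terminal, add [B → .γ] for all productions B → γ; repeat for the newly added items until nothing changes.

Start with: [F → . E ;]
  [F → . E ;] has the dot before E: add [E → . ; num S]
No further items can be added.

CLOSURE = { [E → . ; num S], [F → . E ;] }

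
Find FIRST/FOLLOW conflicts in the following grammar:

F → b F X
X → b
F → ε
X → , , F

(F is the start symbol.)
Yes. F → b F X with FOLLOW(F) on { 'b' }

A FIRST/FOLLOW conflict occurs when a non-terminal N has a nullable alternative N → β (β ⇒* ε) and another alternative N → α with FIRST(α) ∩ FOLLOW(N) ≠ ∅: on such a lookahead the parser cannot decide between expanding α and letting N vanish via β.

Nullable non-terminals: F.

F: nullable alternative(s) F → ε; FOLLOW(F) = { $, ',', 'b' }
  F → b F X: FIRST \ {ε} = { 'b' } — overlaps FOLLOW(F) on { 'b' }: CONFLICT
  F → ε: FIRST \ {ε} = { } — this is the only nullable alternative, skip

X has no nullable alternative, so no FIRST/FOLLOW check is needed there.

So the grammar has 1 FIRST/FOLLOW conflict (marked CONFLICT above).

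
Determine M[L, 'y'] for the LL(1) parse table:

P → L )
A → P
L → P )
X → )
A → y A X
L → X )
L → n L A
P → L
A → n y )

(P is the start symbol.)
To find M[L, 'y'], we find productions for L where 'y' is in the predict set (PREDICT(N → α) = (FIRST(α) \ {ε}) ∪ (FOLLOW(N) if α ⇒* ε)).

Relevant sets:
  FIRST(P) = { ')', 'n' }
  FIRST(X) = { ')' }

L → P ): PREDICT = { ')', 'n' }
L → X ): PREDICT = { ')' }
L → n L A: PREDICT = { 'n' }

M[L, 'y'] is empty (no production applies)

Answer: Empty (error entry)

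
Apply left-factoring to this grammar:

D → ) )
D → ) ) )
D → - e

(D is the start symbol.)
Left-factoring transforms A → αβ₁ | αβ₂ into A → αA' and A' → β₁ | β₂
(α is the longest common prefix among the alternatives). Repeat until
no nonterminal has two alternatives with a common prefix.

Round 1: D has alternatives sharing prefix ') )'. Introduce D': D → ) ) D'
  Add: D' → ε
  Add: D' → )

No remaining common prefixes — done.

Resulting grammar:
D → ) ) D'
D' → ε
D' → )
D → - e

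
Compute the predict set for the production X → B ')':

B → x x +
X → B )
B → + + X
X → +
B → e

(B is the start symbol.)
{ '+', 'e', 'x' }

PREDICT(X → B ')') = (FIRST(RHS) \ {ε}) ∪ (FOLLOW(X) if ε ∈ FIRST(RHS), i.e. RHS ⇒* ε)
FIRST(B) = { '+', 'e', 'x' }
FIRST(B ')') = { '+', 'e', 'x' }
ε ∉ FIRST(B ')'), so FOLLOW(X) is not added.
PREDICT(X → B ')') = { '+', 'e', 'x' }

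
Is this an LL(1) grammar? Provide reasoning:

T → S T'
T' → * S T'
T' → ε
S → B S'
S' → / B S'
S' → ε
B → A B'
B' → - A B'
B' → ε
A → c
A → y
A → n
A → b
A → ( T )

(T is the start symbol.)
Yes, the grammar is LL(1).

Relevant sets:
  FOLLOW(T') = { $, ')' }
  FOLLOW(S') = { $, ')', '*' }
  FOLLOW(B') = { $, ')', '*', '/' }

For T':
  PREDICT(T' → '*' S T') = { '*' }
  PREDICT(T' → ε) = { $, ')' }
For S':
  PREDICT(S' → '/' B S') = { '/' }
  PREDICT(S' → ε) = { $, ')', '*' }
For B':
  PREDICT(B' → '-' A B') = { '-' }
  PREDICT(B' → ε) = { $, ')', '*', '/' }
For A:
  PREDICT(A → c) = { 'c' }
  PREDICT(A → y) = { 'y' }
  PREDICT(A → n) = { 'n' }
  PREDICT(A → b) = { 'b' }
  PREDICT(A → '(' T ')') = { '(' }
T, S, B have a single production, so nothing to check there.

All predict sets are disjoint. The grammar IS LL(1).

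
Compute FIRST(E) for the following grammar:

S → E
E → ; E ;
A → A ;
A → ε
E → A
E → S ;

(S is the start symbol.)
{ ';', ε }

FIRST sets of the other non-terminals involved (by the same procedure, iterated to a fixed point):
  FIRST(A) = { ';', ε }
  FIRST(S) = { ';', ε }

From E → ; E ;:
  - ';' is a terminal: add ';' and stop
From E → A:
  - A is a non-terminal: add FIRST(A) \ {ε} = { ';' }
    A is nullable and nothing follows, so the whole right-hand side can vanish: ε ∈ FIRST(E)
From E → S ;:
  - S is a non-terminal: add FIRST(S) \ {ε} = { ';' }
    S is nullable, so continue to the next symbol
  - ';' is a terminal: add ';' and stop

Collecting: FIRST(E) = { ';', ε }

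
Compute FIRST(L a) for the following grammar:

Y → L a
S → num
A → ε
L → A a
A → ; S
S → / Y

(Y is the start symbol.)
FIRST sets of the non-terminals involved (from the grammar, by fixed-point iteration):
  FIRST(L) = { ';', 'a' }

To compute FIRST(L a), process the symbols left to right:
Symbol L is a non-terminal. Add FIRST(L) \ {ε} = { ';', 'a' }
L is not nullable (ε ∉ FIRST(L)), so stop here.
FIRST(L a) = { ';', 'a' }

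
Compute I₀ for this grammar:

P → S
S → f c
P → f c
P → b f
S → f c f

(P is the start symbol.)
{ [P → . S], [P → . b f], [P → . f c], [P' → . P], [S → . f c f], [S → . f c] }

First, augment the grammar with P' → P
I₀ = CLOSURE({ [P' → . P] }):
  [P' → . P] has the dot before P: add [P → . S], [P → . f c], [P → . b f]
  [P → . S] has the dot before S: add [S → . f c], [S → . f c f]
No further items can be added.

I₀ = { [P → . S], [P → . b f], [P → . f c], [P' → . P], [S → . f c f], [S → . f c] }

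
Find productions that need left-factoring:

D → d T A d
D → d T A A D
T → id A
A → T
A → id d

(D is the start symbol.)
Yes, D has productions with common prefix 'd T A'

Left-factoring is needed when two productions for the same non-terminal
share a common prefix on the right-hand side.

Productions for D:
  D → d T A d
  D → d T A A D
Productions for A:
  A → T
  A → id d

Found common prefix 'd T A' in productions for D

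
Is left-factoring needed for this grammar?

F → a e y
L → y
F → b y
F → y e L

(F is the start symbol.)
Left-factoring is needed when two productions for the same non-terminal
share a common prefix on the right-hand side.

Productions for F:
  F → a e y
  F → b y
  F → y e L

No common prefixes found.

Answer: No, left-factoring is not needed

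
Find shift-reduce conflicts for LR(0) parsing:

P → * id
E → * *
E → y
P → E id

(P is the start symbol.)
No shift-reduce conflicts

A shift-reduce conflict occurs when an LR(0) state has both:
  - a complete (reduce) item [A → α .] (dot at the end), and
  - a shift item [B → β . c γ] (dot before a terminal).

Augment with P' → P and build the canonical LR(0) collection (I0 = CLOSURE({[P' → . P]}), then GOTO on every symbol after a dot until no new states appear). It has 8 states:
  I0: { [E → . * *], [E → . y], [P → . * id], [P → . E id], [P' → . P] }  — shift
  I1: { [E → * . *], [P → * . id] }  — shift
  I2: { [P → E . id] }  — shift
  I3: { [P' → P .] }  — accept
  I4: { [E → y .] }  — reduce
  I5: { [P → E id .] }  — reduce
  I6: { [E → * * .] }  — reduce
  I7: { [P → * id .] }  — reduce

No state contains both a complete item and a shift item.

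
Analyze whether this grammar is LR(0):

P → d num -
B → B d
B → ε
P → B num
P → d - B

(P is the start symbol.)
A grammar is LR(0) if no state in the canonical LR(0) collection has:
  - both a shift item (dot before a terminal) and a complete item (shift-reduce conflict), or
  - two or more complete items (reduce-reduce conflict; the accept item [P' → P .] counts as a complete item here).

Augment with P' → P and build the canonical LR(0) collection (I0 = CLOSURE({[P' → . P]}), then GOTO on every symbol after a dot until no new states appear). It has 10 states:
  I0: { [B → . B d], [B → .], [P → . B num], [P → . d - B], [P → . d num -], [P' → . P] }  — shift, reduce
  I1: { [B → B . d], [P → B . num] }  — shift
  I2: { [P' → P .] }  — accept
  I3: { [P → d . - B], [P → d . num -] }  — shift
  I4: { [B → . B d], [B → .], [P → d - . B] }  — reduce
  I5: { [P → d num . -] }  — shift
  I6: { [P → d num - .] }  — reduce
  I7: { [B → B . d], [P → d - B .] }  — shift, reduce
  I8: { [B → B d .] }  — reduce
  I9: { [P → B num .] }  — reduce

Conflict in state I0:
  Shift-reduce conflict between [B → .] and [P → . d - B]
So the grammar is NOT LR(0).

Answer: No. Shift-reduce conflict between [B → .] and [P → . d - B]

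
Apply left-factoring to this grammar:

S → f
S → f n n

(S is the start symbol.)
Left-factoring transforms A → αβ₁ | αβ₂ into A → αA' and A' → β₁ | β₂
(α is the longest common prefix among the alternatives). Repeat until
no nonterminal has two alternatives with a common prefix.

Round 1: S has alternatives sharing prefix 'f'. Introduce S': S → f S'
  Add: S' → ε
  Add: S' → n n

No remaining common prefixes — done.

Resulting grammar:
S → f S'
S' → ε
S' → n n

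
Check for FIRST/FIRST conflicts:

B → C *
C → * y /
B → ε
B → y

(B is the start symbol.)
A FIRST/FIRST conflict occurs when two productions N → α and N → β for the same non-terminal have FIRST(α) ∩ FIRST(β) ≠ ∅ (with ε ∈ FIRST of a nullable right-hand side, so two nullable alternatives also conflict).

FIRST sets of the non-terminals at (or reachable through a nullable prefix from) the front of some alternative:
  FIRST(C) = { '*' }

Productions for B:
  B → C *: FIRST = { '*' }
  B → ε: FIRST = { ε }
  B → y: FIRST = { 'y' }
C has only one production, so no FIRST/FIRST conflict is possible there.

All alternatives of each non-terminal have pairwise disjoint FIRST sets.

Answer: No FIRST/FIRST conflicts.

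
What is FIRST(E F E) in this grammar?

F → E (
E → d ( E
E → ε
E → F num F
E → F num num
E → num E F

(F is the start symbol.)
{ '(', 'd', 'num' }

FIRST sets of the non-terminals involved (from the grammar, by fixed-point iteration):
  FIRST(E) = { '(', 'd', 'num', ε }
  FIRST(F) = { '(', 'd', 'num' }

To compute FIRST(E F E), process the symbols left to right:
Symbol E is a non-terminal. Add FIRST(E) \ {ε} = { '(', 'd', 'num' }
E is nullable (ε ∈ FIRST(E)), continue to the next symbol.
Symbol F is a non-terminal. Add FIRST(F) \ {ε} = { '(', 'd', 'num' }
F is not nullable (ε ∉ FIRST(F)), so stop here.
FIRST(E F E) = { '(', 'd', 'num' }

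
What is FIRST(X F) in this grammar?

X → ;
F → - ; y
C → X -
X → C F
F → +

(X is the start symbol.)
{ ';' }

FIRST sets of the non-terminals involved (from the grammar, by fixed-point iteration):
  FIRST(X) = { ';' }

To compute FIRST(X F), process the symbols left to right:
Symbol X is a non-terminal. Add FIRST(X) \ {ε} = { ';' }
X is not nullable (ε ∉ FIRST(X)), so stop here.
FIRST(X F) = { ';' }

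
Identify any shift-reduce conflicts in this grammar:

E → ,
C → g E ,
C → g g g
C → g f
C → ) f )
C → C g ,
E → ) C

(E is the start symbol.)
Yes — I5: [E → ) C .] vs [C → C . g ,]

A shift-reduce conflict occurs when an LR(0) state has both:
  - a complete (reduce) item [A → α .] (dot at the end), and
  - a shift item [B → β . c γ] (dot before a terminal).

Augment with E' → E and build the canonical LR(0) collection (I0 = CLOSURE({[E' → . E]}), then GOTO on every symbol after a dot until no new states appear). It has 16 states:
  I0: { [E → . ) C], [E → . ,], [E' → . E] }  — shift
  I1: { [C → . ) f )], [C → . C g ,], [C → . g E ,], [C → . g f], [C → . g g g], [E → ) . C] }  — shift
  I2: { [E → , .] }  — reduce
  I3: { [E' → E .] }  — accept
  I4: { [C → ) . f )] }  — shift
  I5: { [C → C . g ,], [E → ) C .] }  — shift, reduce
  I6: { [C → g . E ,], [C → g . f], [C → g . g g], [E → . ) C], [E → . ,] }  — shift
  I7: { [C → g E . ,] }  — shift
  I8: { [C → g f .] }  — reduce
  I9: { [C → g g . g] }  — shift
  I10: { [C → g g g .] }  — reduce
  I11: { [C → g E , .] }  — reduce
  I12: { [C → C g . ,] }  — shift
  I13: { [C → C g , .] }  — reduce
  I14: { [C → ) f . )] }  — shift
  I15: { [C → ) f ) .] }  — reduce

I5 contains reduce item [E → ) C .] and shift item [C → C . g ,] — shift-reduce conflict.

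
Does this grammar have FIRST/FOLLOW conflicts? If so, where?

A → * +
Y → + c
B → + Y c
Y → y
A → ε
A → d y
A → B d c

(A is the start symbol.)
Nullable non-terminals: A.
FIRST sets used below: FIRST(B) = { '+' }

A: nullable alternative(s) A → ε; FOLLOW(A) = { $ }
  A → * +: FIRST \ {ε} = { '*' } — disjoint from FOLLOW(A)
  A → ε: FIRST \ {ε} = { } — this is the only nullable alternative, skip
  A → d y: FIRST \ {ε} = { 'd' } — disjoint from FOLLOW(A)
  A → B d c: FIRST \ {ε} = { '+' } — disjoint from FOLLOW(A)

B, Y have no nullable alternative, so no FIRST/FOLLOW check is needed there.

No FIRST/FOLLOW conflicts found.

Answer: No FIRST/FOLLOW conflicts.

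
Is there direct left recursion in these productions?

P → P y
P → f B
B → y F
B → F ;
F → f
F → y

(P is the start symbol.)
Direct left recursion occurs when N → N α for some non-terminal N (the right-hand side begins with the left-hand side itself).

P → P y: LEFT RECURSIVE (starts with P)
P → f B: starts with f
B → y F: starts with y
B → F ;: starts with F
F → f: starts with f
F → y: starts with y

The grammar has direct left recursion on: P.

Answer: Yes, P is left-recursive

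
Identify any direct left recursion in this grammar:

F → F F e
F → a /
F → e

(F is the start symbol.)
Direct left recursion occurs when N → N α for some non-terminal N (the right-hand side begins with the left-hand side itself).

F → F F e: LEFT RECURSIVE (starts with F)
F → a /: starts with a
F → e: starts with e

The grammar has direct left recursion on: F.

Answer: Yes, F is left-recursive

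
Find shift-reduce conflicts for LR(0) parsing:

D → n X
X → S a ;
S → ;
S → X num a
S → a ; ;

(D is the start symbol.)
A shift-reduce conflict occurs when an LR(0) state has both:
  - a complete (reduce) item [A → α .] (dot at the end), and
  - a shift item [B → β . c γ] (dot before a terminal).

Augment with D' → D and build the canonical LR(0) collection (I0 = CLOSURE({[D' → . D]}), then GOTO on every symbol after a dot until no new states appear). It has 13 states:
  I0: { [D → . n X], [D' → . D] }  — shift
  I1: { [D' → D .] }  — accept
  I2: { [D → n . X], [S → . ;], [S → . X num a], [S → . a ; ;], [X → . S a ;] }  — shift
  I3: { [S → ; .] }  — reduce
  I4: { [X → S . a ;] }  — shift
  I5: { [D → n X .], [S → X . num a] }  — shift, reduce
  I6: { [S → a . ; ;] }  — shift
  I7: { [S → a ; . ;] }  — shift
  I8: { [S → a ; ; .] }  — reduce
  I9: { [S → X num . a] }  — shift
  I10: { [S → X num a .] }  — reduce
  I11: { [X → S a . ;] }  — shift
  I12: { [X → S a ; .] }  — reduce

I5 contains reduce item [D → n X .] and shift item [S → X . num a] — shift-reduce conflict.

Answer: Yes — I5: [D → n X .] vs [S → X . num a]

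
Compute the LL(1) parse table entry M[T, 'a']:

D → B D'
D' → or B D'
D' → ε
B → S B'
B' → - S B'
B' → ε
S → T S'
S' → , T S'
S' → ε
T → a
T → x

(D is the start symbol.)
T → a

To find M[T, 'a'], we find productions for T where 'a' is in the predict set (PREDICT(N → α) = (FIRST(α) \ {ε}) ∪ (FOLLOW(N) if α ⇒* ε)).

T → a: PREDICT = { 'a' }
  'a' is in predict set, so this production goes in M[T, 'a']
T → x: PREDICT = { 'x' }

M[T, 'a'] = T → a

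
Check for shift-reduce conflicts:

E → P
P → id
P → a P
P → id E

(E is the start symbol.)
Yes — I4: [P → id .] vs [P → . a P]

A shift-reduce conflict occurs when an LR(0) state has both:
  - a complete (reduce) item [A → α .] (dot at the end), and
  - a shift item [B → β . c γ] (dot before a terminal).

Augment with E' → E and build the canonical LR(0) collection (I0 = CLOSURE({[E' → . E]}), then GOTO on every symbol after a dot until no new states appear). It has 7 states:
  I0: { [E → . P], [E' → . E], [P → . a P], [P → . id E], [P → . id] }  — shift
  I1: { [E' → E .] }  — accept
  I2: { [E → P .] }  — reduce
  I3: { [P → . a P], [P → . id E], [P → . id], [P → a . P] }  — shift
  I4: { [E → . P], [P → . a P], [P → . id E], [P → . id], [P → id . E], [P → id .] }  — shift, reduce
  I5: { [P → id E .] }  — reduce
  I6: { [P → a P .] }  — reduce

I4 contains reduce item [P → id .] and shift items [P → . a P], [P → . id], [P → . id E] — shift-reduce conflict.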